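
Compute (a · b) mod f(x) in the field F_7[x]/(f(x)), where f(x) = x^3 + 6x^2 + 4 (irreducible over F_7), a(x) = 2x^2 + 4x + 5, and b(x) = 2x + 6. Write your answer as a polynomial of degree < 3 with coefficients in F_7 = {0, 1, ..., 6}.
a · b ≡ 3x^2 + 6x (mod f(x))

Multiply in F_7[x]: a(x)·b(x) = (2x^2 + 4x + 5)·(2x + 6) = 4x^3 + 6x^2 + 6x + 2. This has degree ≥ 3, so divide by f(x) over F_7: 4x^3 + 6x^2 + 6x + 2 = (4)·(x^3 + 6x^2 + 4) + (3x^2 + 6x). Hence a·b ≡ 3x^2 + 6x (mod f). (F_7[x]/(f) is a field with 7^3 = 343 elements since f is irreducible of degree 3.)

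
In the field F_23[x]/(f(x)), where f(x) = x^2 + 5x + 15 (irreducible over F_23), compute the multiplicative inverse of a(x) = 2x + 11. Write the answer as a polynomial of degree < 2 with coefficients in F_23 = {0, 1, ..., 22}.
a(x)^(-1) ≡ 22x + 12 (mod f(x))

Since f is irreducible over F_23, F_23[x]/(f) is a field and a(x) ≠ 0 has an inverse. Apply the extended Euclidean algorithm to f(x) and a(x) in F_23[x]: f(x) = (12x + 17)·a(x) + (12). The last nonzero remainder is the constant 12 = gcd(f, a) in F_23. Back-substituting through the division chain expresses 12 = s(x)·a(x) + t(x)·f(x) with s(x) ≡ 11x + 6 (mod f), so (11x + 6)·a(x) ≡ 12 (mod f). Multiplying by 12^(-1) ≡ 2 in F_23 gives a(x)^(-1) ≡ 2·(11x + 6) ≡ 22x + 12 (mod f). Check: (2x + 11)·(22x + 12) = 21x^2 + 13x + 17 ≡ 1 (mod x^2 + 5x + 15).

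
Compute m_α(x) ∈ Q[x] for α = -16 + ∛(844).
m_α(x) = x^3 + 48x^2 + 768x + 3252

Set β = α + 16 = ∛(844), so β^3 = 844. Then (α + 16)^3 - 844 = 0, i.e. α is a root of g(x) = (x + 16)^3 - 844 = x^3 + 48x^2 + 768x + 3252. Since g(x) = h(x + 16) where h(x) = x^3 - 844, and h is irreducible over Q (because 844 is not a perfect cube, so h has no rational root, and a monic cubic with no rational root is irreducible), g is also irreducible (irreducibility is preserved under the substitution x → x + 16). Hence m_α(x) = x^3 + 48x^2 + 768x + 3252.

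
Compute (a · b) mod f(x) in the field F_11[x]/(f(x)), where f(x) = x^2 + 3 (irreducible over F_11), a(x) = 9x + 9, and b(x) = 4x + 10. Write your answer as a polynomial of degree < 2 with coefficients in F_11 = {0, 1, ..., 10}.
a · b ≡ 5x + 4 (mod f(x))

Multiply in F_11[x]: a(x)·b(x) = (9x + 9)·(4x + 10) = 3x^2 + 5x + 2. This has degree ≥ 2, so divide by f(x) over F_11: 3x^2 + 5x + 2 = (3)·(x^2 + 3) + (5x + 4). Hence a·b ≡ 5x + 4 (mod f). (F_11[x]/(f) is a field with 11^2 = 121 elements since f is irreducible of degree 2.)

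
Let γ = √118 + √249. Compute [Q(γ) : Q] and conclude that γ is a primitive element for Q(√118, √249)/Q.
[Q(γ) : Q] = 4 (equivalently, Q(γ) = Q(√118, √249))

Obviously Q(γ) ⊆ Q(√118, √249), and [Q(√118, √249):Q] = 4 (since 118, 249 are distinct squarefree integers > 1 with 29382 not a perfect square). To show equality we compute the minimal polynomial of γ. From γ = √118 + √249: γ^2 = 118 + 2√(29382) + 249 = 367 + 2√(29382), so γ^2 - 367 = 2√(29382); squaring, (γ^2 - 367)^2 = 4·29382, i.e. γ^4 - 734γ^2 + 134689 - 117528 = 0, i.e. γ^4 - 734γ^2 + 17161 = 0. So γ is a root of x^4 - 734x^2 + 17161. This polynomial is irreducible over Q: it has no rational root (each ±√118 ± √249 is irrational), and any factorization into two quadratics over Q would force √(29382) ∈ Q (pairing opposite roots) or √118, √249 ∈ Q (other pairings), all impossible. Hence [Q(γ):Q] = 4 = [Q(√118, √249):Q], so Q(γ) = Q(√118, √249).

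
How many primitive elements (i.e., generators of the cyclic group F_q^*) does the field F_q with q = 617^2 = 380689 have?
There are φ(380688) = 97920 primitive elements

F_q^* is cyclic of order q - 1 = 380688. A cyclic group of order m has exactly φ(m) generators. Here m = 380688 = 2^4 · 3 · 7 · 11 · 103, so the number of primitive elements is φ(380688) = 97920.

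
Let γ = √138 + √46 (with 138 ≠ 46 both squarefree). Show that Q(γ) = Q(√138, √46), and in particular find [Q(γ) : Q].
[Q(γ) : Q] = 4 (equivalently, Q(γ) = Q(√138, √46))

Obviously Q(γ) ⊆ Q(√138, √46), and [Q(√138, √46):Q] = 4 (since 138, 46 are distinct squarefree integers > 1 with 6348 not a perfect square). To show equality we compute the minimal polynomial of γ. From γ = √138 + √46: γ^2 = 138 + 2√(6348) + 46 = 184 + 2√(6348), so γ^2 - 184 = 2√(6348); squaring, (γ^2 - 184)^2 = 4·6348, i.e. γ^4 - 368γ^2 + 33856 - 25392 = 0, i.e. γ^4 - 368γ^2 + 8464 = 0. So γ is a root of x^4 - 368x^2 + 8464. This polynomial is irreducible over Q: it has no rational root (each ±√138 ± √46 is irrational), and any factorization into two quadratics over Q would force √(6348) ∈ Q (pairing opposite roots) or √138, √46 ∈ Q (other pairings), all impossible. Hence [Q(γ):Q] = 4 = [Q(√138, √46):Q], so Q(γ) = Q(√138, √46).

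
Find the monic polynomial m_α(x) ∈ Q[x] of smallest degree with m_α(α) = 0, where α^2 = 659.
m_α(x) = x^2 - 659

α satisfies α^2 - 659 = 0, so x^2 - 659 annihilates α. Since d = 659 is squarefree and ≠ 1, it is not a perfect square in Q, so x^2 - 659 has no rational root and is therefore irreducible over Q (a degree-2 polynomial over a field is irreducible iff it has no root). Hence m_α(x) = x^2 - 659.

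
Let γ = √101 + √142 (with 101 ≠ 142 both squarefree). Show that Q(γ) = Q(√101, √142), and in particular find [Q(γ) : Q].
[Q(γ) : Q] = 4 (equivalently, Q(γ) = Q(√101, √142))

Obviously Q(γ) ⊆ Q(√101, √142), and [Q(√101, √142):Q] = 4 (since 101, 142 are distinct squarefree integers > 1 with 14342 not a perfect square). To show equality we compute the minimal polynomial of γ. From γ = √101 + √142: γ^2 = 101 + 2√(14342) + 142 = 243 + 2√(14342), so γ^2 - 243 = 2√(14342); squaring, (γ^2 - 243)^2 = 4·14342, i.e. γ^4 - 486γ^2 + 59049 - 57368 = 0, i.e. γ^4 - 486γ^2 + 1681 = 0. So γ is a root of x^4 - 486x^2 + 1681. This polynomial is irreducible over Q: it has no rational root (each ±√101 ± √142 is irrational), and any factorization into two quadratics over Q would force √(14342) ∈ Q (pairing opposite roots) or √101, √142 ∈ Q (other pairings), all impossible. Hence [Q(γ):Q] = 4 = [Q(√101, √142):Q], so Q(γ) = Q(√101, √142).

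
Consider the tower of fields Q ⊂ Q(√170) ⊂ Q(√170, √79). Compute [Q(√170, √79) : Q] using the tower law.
[Q(√170, √79) : Q] = 4

[Q(√170):Q] = 2 (min poly x^2 - 170, irreducible since 170 is squarefree > 1). For the top step, suppose √79 ∈ Q(√170), say √79 = c + d√170 with c, d ∈ Q. Squaring: 79 = c^2 + 170d^2 + 2cd√170. Since √170 ∉ Q this forces 2cd = 0. If d = 0 then √79 = c ∈ Q, contradicting 79 squarefree > 1. If c = 0 then 79 = 170d^2, so 170·79 = (170d)^2 is a perfect square in Q — but 170·79 = 13430 is not a perfect square (since 170 and 79 are distinct squarefree integers). Contradiction. Hence √79 ∉ Q(√170), so x^2 - 79 stays irreducible over Q(√170) and [Q(√170, √79) : Q(√170)] = 2. By the tower law, [Q(√170, √79) : Q] = 2 · 2 = 4.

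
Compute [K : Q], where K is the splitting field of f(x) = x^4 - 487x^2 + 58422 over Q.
[K : Q] = 4

Solving the quadratic in x^2: x^2 = (487 ± √(487^2 - 4·58422))/2 = (487 ± √3481)/2 = (487 ± 59)/2, giving x^2 = 273 or x^2 = 214. So f(x) = (x^2 - 273)(x^2 - 214) and the roots of f are ±√273, ±√214. Hence the splitting field is K = Q(√273, √214). Since 273 and 214 are distinct squarefree integers > 1, their product 58422 is not a perfect square, so √214 ∉ Q(√273). By the tower law [K:Q] = [Q(√273,√214):Q(√273)] · [Q(√273):Q] = 2 · 2 = 4.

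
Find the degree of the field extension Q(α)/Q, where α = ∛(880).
[Q(α):Q] = 3

The minimal polynomial of α is x^3 - 880, irreducible over Q since 880 is not a perfect cube (so x^3 - 880 has no rational root). Hence [Q(α):Q] = deg(m_α) = 3.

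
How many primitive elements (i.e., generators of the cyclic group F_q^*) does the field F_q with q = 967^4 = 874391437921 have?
There are φ(874391437920) = 160401162240 primitive elements

F_q^* is cyclic of order q - 1 = 874391437920. A cyclic group of order m has exactly φ(m) generators. Here m = 874391437920 = 2^5 · 3 · 5 · 7 · 11^2 · 13 · 23 · 7193, so the number of primitive elements is φ(874391437920) = 160401162240.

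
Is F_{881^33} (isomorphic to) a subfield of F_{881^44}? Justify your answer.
No: F_{881^33} is not a subfield of F_{881^44}

F_{p^m} embeds in F_{p^n} iff m | n. Here 33 ∤ 44 (since 44 = 1·33 + 11 with remainder 11 ≠ 0), so F_{881^33} is not a subfield of F_{881^44}. Equivalently: if it were, the tower law would give 33 = [F_{881^33}:F_881] dividing [F_{881^44}:F_881] = 44, contradiction.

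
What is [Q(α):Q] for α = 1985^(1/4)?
[Q(α):Q] = 4

α is a root of x^4 - 1985. By Eisenstein's criterion at the prime p = 5 (which divides the constant term 1985 but p^2 = 25 does not, since 1985 is squarefree), x^4 - 1985 is irreducible over Q. Hence [Q(α):Q] = 4.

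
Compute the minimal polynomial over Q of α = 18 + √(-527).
m_α(x) = x^2 - 36x + 851

From α - 18 = √(-527), squaring gives (α - 18)^2 = -527, i.e. α^2 - 36α + 324 = -527, so α^2 - 36α + 851 = 0. The discriminant of x^2 - 36x + 851 is (-36)^2 - 4·(851) = 1296 - 3404 = -2108, and 4·(-527) is not a perfect square in Q since -527 is squarefree and ≠ 1. Hence x^2 - 36x + 851 is irreducible over Q and is the minimal polynomial of α.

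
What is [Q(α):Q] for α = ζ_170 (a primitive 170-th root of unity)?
[Q(α):Q] = 64

The minimal polynomial of ζ_170 over Q is the 170-th cyclotomic polynomial Φ_170(x), which is irreducible over Q and has degree φ(170) = 64. Hence [Q(α):Q] = φ(170) = 64.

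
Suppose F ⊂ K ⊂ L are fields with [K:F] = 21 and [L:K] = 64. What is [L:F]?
[L:F] = 1344

The tower law says that for any tower of field extensions F ⊂ K ⊂ L with finite degrees, [L:F] = [L:K] · [K:F]. Here this gives [L:F] = 64 · 21 = 1344.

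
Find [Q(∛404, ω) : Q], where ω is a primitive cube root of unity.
[Q(∛404, ω) : Q] = 6

[Q(∛404):Q] = 3 (min poly x^3 - 404, irreducible since 404 is not a perfect cube). [Q(ω):Q] = 2 (min poly x^2 + x + 1). Since Q(∛404) ⊂ R and ω ∉ R, we have ω ∉ Q(∛404), so x^2 + x + 1 remains irreducible over Q(∛404) and [Q(∛404, ω) : Q(∛404)] = 2. By the tower law, [Q(∛404, ω) : Q] = 3 · 2 = 6. (In fact Q(∛404, ω) is the splitting field of x^3 - 404 over Q.)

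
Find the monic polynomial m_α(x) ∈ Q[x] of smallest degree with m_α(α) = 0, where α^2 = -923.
m_α(x) = x^2 + 923

α satisfies α^2 + 923 = 0, so x^2 + 923 annihilates α. Since d = -923 is squarefree and ≠ 1, it is not a perfect square in Q, so x^2 + 923 has no rational root and is therefore irreducible over Q (a degree-2 polynomial over a field is irreducible iff it has no root). Hence m_α(x) = x^2 + 923.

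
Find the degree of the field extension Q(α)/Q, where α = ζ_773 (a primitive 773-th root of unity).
[Q(α):Q] = 772

The minimal polynomial of ζ_773 over Q is the 773-th cyclotomic polynomial Φ_773(x), which is irreducible over Q and has degree φ(773) = 772. Hence [Q(α):Q] = φ(773) = 772.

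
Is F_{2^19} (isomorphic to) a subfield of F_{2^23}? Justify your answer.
No: F_{2^19} is not a subfield of F_{2^23}

F_{p^m} embeds in F_{p^n} iff m | n. Here 19 ∤ 23 (since 23 = 1·19 + 4 with remainder 4 ≠ 0), so F_{2^19} is not a subfield of F_{2^23}. Equivalently: if it were, the tower law would give 19 = [F_{2^19}:F_2] dividing [F_{2^23}:F_2] = 23, contradiction.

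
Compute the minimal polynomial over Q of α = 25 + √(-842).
m_α(x) = x^2 - 50x + 1467

From α - 25 = √(-842), squaring gives (α - 25)^2 = -842, i.e. α^2 - 50α + 625 = -842, so α^2 - 50α + 1467 = 0. The discriminant of x^2 - 50x + 1467 is (-50)^2 - 4·(1467) = 2500 - 5868 = -3368, and 4·(-842) is not a perfect square in Q since -842 is squarefree and ≠ 1. Hence x^2 - 50x + 1467 is irreducible over Q and is the minimal polynomial of α.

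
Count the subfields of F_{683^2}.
F_{683^2} has 2 subfields

The subfields of F_{p^n} are exactly the fields F_{p^d} for d | n (each is the fixed field of the unique index-d subgroup of Gal(F_{p^n}/F_p) ≅ Z/nZ). The divisors of n = 2 are {1, 2}, giving 2 subfields: F_{683^1}, F_{683^2}.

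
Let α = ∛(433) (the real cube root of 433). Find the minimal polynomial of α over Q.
m_α(x) = x^3 - 433

α satisfies α^3 = 433, so x^3 - 433 annihilates α. By the rational root test, a rational root p/q (in lowest terms) of x^3 - 433 would satisfy p^3 = 433 q^3, forcing q = 1 and p^3 = 433; but 433 is not a perfect cube, contradiction. A monic cubic over Q with no rational root is irreducible (any nontrivial factorization would include a linear factor). Hence x^3 - 433 is the minimal polynomial of α, and in particular [Q(α):Q] = 3.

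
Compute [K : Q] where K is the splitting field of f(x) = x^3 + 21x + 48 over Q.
[K : Q] = 6

By the rational root test, any rational root of the monic integer polynomial f(x) = x^3 + 21x + 48 must be an integer dividing the constant term 48, i.e. one of ±{1, 2, 3, 4, 6, 8, 12, 16, 24, 48}. Evaluating: f(1) = 70, f(-1) = 26, f(2) = 98, f(-2) = -2, f(3) = 138, f(-3) = -42, f(4) = 196, f(-4) = -100, f(6) = 390, f(-6) = -294, f(8) = 728, f(-8) = -632, f(12) = 2028, f(-12) = -1932, f(16) = 4480, f(-16) = -4384, f(24) = 14376, f(-24) = -14280, f(48) = 111648, f(-48) = -111552; none is 0, so f has no rational root and is therefore irreducible over Q (a cubic with no linear factor over a field is irreducible). For an irreducible cubic, the Galois group is A_3 or S_3 according as the discriminant disc(f) = -4a^3 - 27b^2 = -4·(21)^3 - 27·(48)^2 = -99252 is or is not a square in Q. Here disc(f) = -99252 is not a perfect square in Q, so the Galois group of f over Q is not contained in A_3 and must be all of S_3. The splitting field has degree |S_3| = 6 over Q, so [K : Q] = 6.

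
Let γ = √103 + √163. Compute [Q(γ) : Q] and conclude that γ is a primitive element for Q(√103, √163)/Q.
[Q(γ) : Q] = 4 (equivalently, Q(γ) = Q(√103, √163))

Obviously Q(γ) ⊆ Q(√103, √163), and [Q(√103, √163):Q] = 4 (since 103, 163 are distinct squarefree integers > 1 with 16789 not a perfect square). To show equality we compute the minimal polynomial of γ. From γ = √103 + √163: γ^2 = 103 + 2√(16789) + 163 = 266 + 2√(16789), so γ^2 - 266 = 2√(16789); squaring, (γ^2 - 266)^2 = 4·16789, i.e. γ^4 - 532γ^2 + 70756 - 67156 = 0, i.e. γ^4 - 532γ^2 + 3600 = 0. So γ is a root of x^4 - 532x^2 + 3600. This polynomial is irreducible over Q: it has no rational root (each ±√103 ± √163 is irrational), and any factorization into two quadratics over Q would force √(16789) ∈ Q (pairing opposite roots) or √103, √163 ∈ Q (other pairings), all impossible. Hence [Q(γ):Q] = 4 = [Q(√103, √163):Q], so Q(γ) = Q(√103, √163).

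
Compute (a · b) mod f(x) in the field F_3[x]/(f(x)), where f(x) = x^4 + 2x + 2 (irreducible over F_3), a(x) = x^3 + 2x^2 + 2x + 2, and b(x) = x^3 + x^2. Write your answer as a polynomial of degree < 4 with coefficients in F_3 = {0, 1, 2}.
a · b ≡ 2x^3 + x + 1 (mod f(x))

Multiply in F_3[x]: a(x)·b(x) = (x^3 + 2x^2 + 2x + 2)·(x^3 + x^2) = x^6 + x^4 + x^3 + 2x^2. This has degree ≥ 4, so divide by f(x) over F_3: x^6 + x^4 + x^3 + 2x^2 = (x^2 + 1)·(x^4 + 2x + 2) + (2x^3 + x + 1). Hence a·b ≡ 2x^3 + x + 1 (mod f). (F_3[x]/(f) is a field with 3^4 = 81 elements since f is irreducible of degree 4.)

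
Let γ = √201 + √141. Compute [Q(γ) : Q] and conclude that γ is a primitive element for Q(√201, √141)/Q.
[Q(γ) : Q] = 4 (equivalently, Q(γ) = Q(√201, √141))

Obviously Q(γ) ⊆ Q(√201, √141), and [Q(√201, √141):Q] = 4 (since 201, 141 are distinct squarefree integers > 1 with 28341 not a perfect square). To show equality we compute the minimal polynomial of γ. From γ = √201 + √141: γ^2 = 201 + 2√(28341) + 141 = 342 + 2√(28341), so γ^2 - 342 = 2√(28341); squaring, (γ^2 - 342)^2 = 4·28341, i.e. γ^4 - 684γ^2 + 116964 - 113364 = 0, i.e. γ^4 - 684γ^2 + 3600 = 0. So γ is a root of x^4 - 684x^2 + 3600. This polynomial is irreducible over Q: it has no rational root (each ±√201 ± √141 is irrational), and any factorization into two quadratics over Q would force √(28341) ∈ Q (pairing opposite roots) or √201, √141 ∈ Q (other pairings), all impossible. Hence [Q(γ):Q] = 4 = [Q(√201, √141):Q], so Q(γ) = Q(√201, √141).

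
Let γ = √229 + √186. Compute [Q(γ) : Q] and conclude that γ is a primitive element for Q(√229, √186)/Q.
[Q(γ) : Q] = 4 (equivalently, Q(γ) = Q(√229, √186))

Obviously Q(γ) ⊆ Q(√229, √186), and [Q(√229, √186):Q] = 4 (since 229, 186 are distinct squarefree integers > 1 with 42594 not a perfect square). To show equality we compute the minimal polynomial of γ. From γ = √229 + √186: γ^2 = 229 + 2√(42594) + 186 = 415 + 2√(42594), so γ^2 - 415 = 2√(42594); squaring, (γ^2 - 415)^2 = 4·42594, i.e. γ^4 - 830γ^2 + 172225 - 170376 = 0, i.e. γ^4 - 830γ^2 + 1849 = 0. So γ is a root of x^4 - 830x^2 + 1849. This polynomial is irreducible over Q: it has no rational root (each ±√229 ± √186 is irrational), and any factorization into two quadratics over Q would force √(42594) ∈ Q (pairing opposite roots) or √229, √186 ∈ Q (other pairings), all impossible. Hence [Q(γ):Q] = 4 = [Q(√229, √186):Q], so Q(γ) = Q(√229, √186).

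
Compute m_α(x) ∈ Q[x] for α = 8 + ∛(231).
m_α(x) = x^3 - 24x^2 + 192x - 743

Set β = α - 8 = ∛(231), so β^3 = 231. Then (α - 8)^3 - 231 = 0, i.e. α is a root of g(x) = (x - 8)^3 - 231 = x^3 - 24x^2 + 192x - 743. Since g(x) = h(x - 8) where h(x) = x^3 - 231, and h is irreducible over Q (because 231 is not a perfect cube, so h has no rational root, and a monic cubic with no rational root is irreducible), g is also irreducible (irreducibility is preserved under the substitution x → x - 8). Hence m_α(x) = x^3 - 24x^2 + 192x - 743.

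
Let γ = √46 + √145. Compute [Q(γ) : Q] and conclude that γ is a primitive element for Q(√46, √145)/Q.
[Q(γ) : Q] = 4 (equivalently, Q(γ) = Q(√46, √145))

Obviously Q(γ) ⊆ Q(√46, √145), and [Q(√46, √145):Q] = 4 (since 46, 145 are distinct squarefree integers > 1 with 6670 not a perfect square). To show equality we compute the minimal polynomial of γ. From γ = √46 + √145: γ^2 = 46 + 2√(6670) + 145 = 191 + 2√(6670), so γ^2 - 191 = 2√(6670); squaring, (γ^2 - 191)^2 = 4·6670, i.e. γ^4 - 382γ^2 + 36481 - 26680 = 0, i.e. γ^4 - 382γ^2 + 9801 = 0. So γ is a root of x^4 - 382x^2 + 9801. This polynomial is irreducible over Q: it has no rational root (each ±√46 ± √145 is irrational), and any factorization into two quadratics over Q would force √(6670) ∈ Q (pairing opposite roots) or √46, √145 ∈ Q (other pairings), all impossible. Hence [Q(γ):Q] = 4 = [Q(√46, √145):Q], so Q(γ) = Q(√46, √145).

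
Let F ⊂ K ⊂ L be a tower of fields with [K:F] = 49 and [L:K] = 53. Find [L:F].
[L:F] = 2597

The tower law says that for any tower of field extensions F ⊂ K ⊂ L with finite degrees, [L:F] = [L:K] · [K:F]. Here this gives [L:F] = 53 · 49 = 2597.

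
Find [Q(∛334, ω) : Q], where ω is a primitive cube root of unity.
[Q(∛334, ω) : Q] = 6

[Q(∛334):Q] = 3 (min poly x^3 - 334, irreducible since 334 is not a perfect cube). [Q(ω):Q] = 2 (min poly x^2 + x + 1). Since Q(∛334) ⊂ R and ω ∉ R, we have ω ∉ Q(∛334), so x^2 + x + 1 remains irreducible over Q(∛334) and [Q(∛334, ω) : Q(∛334)] = 2. By the tower law, [Q(∛334, ω) : Q] = 3 · 2 = 6. (In fact Q(∛334, ω) is the splitting field of x^3 - 334 over Q.)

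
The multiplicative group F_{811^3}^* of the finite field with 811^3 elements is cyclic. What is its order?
|F_{811^3}^*| = 533411730

F_{811^3} has 811^3 = 533411731 elements; its multiplicative group consists of all nonzero elements, so |F_{811^3}^*| = 533411731 - 1 = 533411730. (It is cyclic since any finite subgroup of the multiplicative group of a field is cyclic.)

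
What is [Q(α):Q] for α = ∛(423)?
[Q(α):Q] = 3

The minimal polynomial of α is x^3 - 423, irreducible over Q since 423 is not a perfect cube (so x^3 - 423 has no rational root). Hence [Q(α):Q] = deg(m_α) = 3.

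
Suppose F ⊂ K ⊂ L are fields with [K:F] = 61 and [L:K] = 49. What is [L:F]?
[L:F] = 2989

The tower law says that for any tower of field extensions F ⊂ K ⊂ L with finite degrees, [L:F] = [L:K] · [K:F]. Here this gives [L:F] = 49 · 61 = 2989.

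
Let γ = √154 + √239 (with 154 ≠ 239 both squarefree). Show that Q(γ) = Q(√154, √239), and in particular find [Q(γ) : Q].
[Q(γ) : Q] = 4 (equivalently, Q(γ) = Q(√154, √239))

Obviously Q(γ) ⊆ Q(√154, √239), and [Q(√154, √239):Q] = 4 (since 154, 239 are distinct squarefree integers > 1 with 36806 not a perfect square). To show equality we compute the minimal polynomial of γ. From γ = √154 + √239: γ^2 = 154 + 2√(36806) + 239 = 393 + 2√(36806), so γ^2 - 393 = 2√(36806); squaring, (γ^2 - 393)^2 = 4·36806, i.e. γ^4 - 786γ^2 + 154449 - 147224 = 0, i.e. γ^4 - 786γ^2 + 7225 = 0. So γ is a root of x^4 - 786x^2 + 7225. This polynomial is irreducible over Q: it has no rational root (each ±√154 ± √239 is irrational), and any factorization into two quadratics over Q would force √(36806) ∈ Q (pairing opposite roots) or √154, √239 ∈ Q (other pairings), all impossible. Hence [Q(γ):Q] = 4 = [Q(√154, √239):Q], so Q(γ) = Q(√154, √239).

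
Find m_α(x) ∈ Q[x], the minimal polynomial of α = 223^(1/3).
m_α(x) = x^3 - 223

α satisfies α^3 = 223, so x^3 - 223 annihilates α. By the rational root test, a rational root p/q (in lowest terms) of x^3 - 223 would satisfy p^3 = 223 q^3, forcing q = 1 and p^3 = 223; but 223 is not a perfect cube, contradiction. A monic cubic over Q with no rational root is irreducible (any nontrivial factorization would include a linear factor). Hence x^3 - 223 is the minimal polynomial of α, and in particular [Q(α):Q] = 3.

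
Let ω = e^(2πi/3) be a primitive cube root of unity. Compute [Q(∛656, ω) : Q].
[Q(∛656, ω) : Q] = 6

[Q(∛656):Q] = 3 (min poly x^3 - 656, irreducible since 656 is not a perfect cube). [Q(ω):Q] = 2 (min poly x^2 + x + 1). Since Q(∛656) ⊂ R and ω ∉ R, we have ω ∉ Q(∛656), so x^2 + x + 1 remains irreducible over Q(∛656) and [Q(∛656, ω) : Q(∛656)] = 2. By the tower law, [Q(∛656, ω) : Q] = 3 · 2 = 6. (In fact Q(∛656, ω) is the splitting field of x^3 - 656 over Q.)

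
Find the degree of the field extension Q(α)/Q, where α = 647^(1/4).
[Q(α):Q] = 4

α is a root of x^4 - 647. By Eisenstein's criterion at the prime p = 647 (which divides the constant term 647 but p^2 = 418609 does not, since 647 is squarefree), x^4 - 647 is irreducible over Q. Hence [Q(α):Q] = 4.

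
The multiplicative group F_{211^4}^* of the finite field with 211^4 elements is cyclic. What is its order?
|F_{211^4}^*| = 1982119440

F_{211^4} has 211^4 = 1982119441 elements; its multiplicative group consists of all nonzero elements, so |F_{211^4}^*| = 1982119441 - 1 = 1982119440. (It is cyclic since any finite subgroup of the multiplicative group of a field is cyclic.)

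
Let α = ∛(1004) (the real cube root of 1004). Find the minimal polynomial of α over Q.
m_α(x) = x^3 - 1004

α satisfies α^3 = 1004, so x^3 - 1004 annihilates α. By the rational root test, a rational root p/q (in lowest terms) of x^3 - 1004 would satisfy p^3 = 1004 q^3, forcing q = 1 and p^3 = 1004; but 1004 is not a perfect cube, contradiction. A monic cubic over Q with no rational root is irreducible (any nontrivial factorization would include a linear factor). Hence x^3 - 1004 is the minimal polynomial of α, and in particular [Q(α):Q] = 3.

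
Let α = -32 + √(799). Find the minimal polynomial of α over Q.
m_α(x) = x^2 + 64x + 225

From α + 32 = √(799), squaring gives (α + 32)^2 = 799, i.e. α^2 + 64α + 1024 = 799, so α^2 + 64α + 225 = 0. The discriminant of x^2 + 64x + 225 is (64)^2 - 4·(225) = 4096 - 900 = 3196, and 4·(799) is not a perfect square in Q since 799 is squarefree and ≠ 1. Hence x^2 + 64x + 225 is irreducible over Q and is the minimal polynomial of α.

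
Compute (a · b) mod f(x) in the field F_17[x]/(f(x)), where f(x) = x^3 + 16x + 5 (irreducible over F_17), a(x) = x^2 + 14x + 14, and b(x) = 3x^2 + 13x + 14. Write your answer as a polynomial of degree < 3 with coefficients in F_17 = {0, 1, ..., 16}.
a · b ≡ 3x^2 + 10x + 6 (mod f(x))

Multiply in F_17[x]: a(x)·b(x) = (x^2 + 14x + 14)·(3x^2 + 13x + 14) = 3x^4 + 4x^3 + 4x + 9. This has degree ≥ 3, so divide by f(x) over F_17: 3x^4 + 4x^3 + 4x + 9 = (3x + 4)·(x^3 + 16x + 5) + (3x^2 + 10x + 6). Hence a·b ≡ 3x^2 + 10x + 6 (mod f). (F_17[x]/(f) is a field with 17^3 = 4913 elements since f is irreducible of degree 3.)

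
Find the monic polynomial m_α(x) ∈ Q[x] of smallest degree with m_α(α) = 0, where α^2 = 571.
m_α(x) = x^2 - 571

α satisfies α^2 - 571 = 0, so x^2 - 571 annihilates α. Since d = 571 is squarefree and ≠ 1, it is not a perfect square in Q, so x^2 - 571 has no rational root and is therefore irreducible over Q (a degree-2 polynomial over a field is irreducible iff it has no root). Hence m_α(x) = x^2 - 571.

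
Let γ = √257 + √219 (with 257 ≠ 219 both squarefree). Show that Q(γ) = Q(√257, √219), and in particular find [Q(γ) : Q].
[Q(γ) : Q] = 4 (equivalently, Q(γ) = Q(√257, √219))

Obviously Q(γ) ⊆ Q(√257, √219), and [Q(√257, √219):Q] = 4 (since 257, 219 are distinct squarefree integers > 1 with 56283 not a perfect square). To show equality we compute the minimal polynomial of γ. From γ = √257 + √219: γ^2 = 257 + 2√(56283) + 219 = 476 + 2√(56283), so γ^2 - 476 = 2√(56283); squaring, (γ^2 - 476)^2 = 4·56283, i.e. γ^4 - 952γ^2 + 226576 - 225132 = 0, i.e. γ^4 - 952γ^2 + 1444 = 0. So γ is a root of x^4 - 952x^2 + 1444. This polynomial is irreducible over Q: it has no rational root (each ±√257 ± √219 is irrational), and any factorization into two quadratics over Q would force √(56283) ∈ Q (pairing opposite roots) or √257, √219 ∈ Q (other pairings), all impossible. Hence [Q(γ):Q] = 4 = [Q(√257, √219):Q], so Q(γ) = Q(√257, √219).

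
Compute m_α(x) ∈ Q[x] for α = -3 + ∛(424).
m_α(x) = x^3 + 9x^2 + 27x - 397

Set β = α + 3 = ∛(424), so β^3 = 424. Then (α + 3)^3 - 424 = 0, i.e. α is a root of g(x) = (x + 3)^3 - 424 = x^3 + 9x^2 + 27x - 397. Since g(x) = h(x + 3) where h(x) = x^3 - 424, and h is irreducible over Q (because 424 is not a perfect cube, so h has no rational root, and a monic cubic with no rational root is irreducible), g is also irreducible (irreducibility is preserved under the substitution x → x + 3). Hence m_α(x) = x^3 + 9x^2 + 27x - 397.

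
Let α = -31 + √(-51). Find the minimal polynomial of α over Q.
m_α(x) = x^2 + 62x + 1012

From α + 31 = √(-51), squaring gives (α + 31)^2 = -51, i.e. α^2 + 62α + 961 = -51, so α^2 + 62α + 1012 = 0. The discriminant of x^2 + 62x + 1012 is (62)^2 - 4·(1012) = 3844 - 4048 = -204, and 4·(-51) is not a perfect square in Q since -51 is squarefree and ≠ 1. Hence x^2 + 62x + 1012 is irreducible over Q and is the minimal polynomial of α.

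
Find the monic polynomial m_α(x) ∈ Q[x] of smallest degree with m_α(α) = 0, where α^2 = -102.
m_α(x) = x^2 + 102

α satisfies α^2 + 102 = 0, so x^2 + 102 annihilates α. Since d = -102 is squarefree and ≠ 1, it is not a perfect square in Q, so x^2 + 102 has no rational root and is therefore irreducible over Q (a degree-2 polynomial over a field is irreducible iff it has no root). Hence m_α(x) = x^2 + 102.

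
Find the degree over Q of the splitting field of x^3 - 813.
[K : Q] = 6

The roots of x^3 - 813 are ∛813, ω∛813, ω^2∛813 where ω = e^(2πi/3) is a primitive cube root of unity, so K = Q(∛813, ω). Now [Q(∛813):Q] = 3 (since 813 is not a perfect cube, x^3 - 813 is irreducible) and [Q(ω):Q] = 2. Both 2 and 3 divide [K:Q], and [K:Q] ≤ 3·2 = 6, so [K:Q] = 6. (Equivalently: Q(∛813) ⊂ R but ω ∉ R, so [K : Q(∛813)] = 2.)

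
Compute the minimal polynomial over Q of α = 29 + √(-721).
m_α(x) = x^2 - 58x + 1562

From α - 29 = √(-721), squaring gives (α - 29)^2 = -721, i.e. α^2 - 58α + 841 = -721, so α^2 - 58α + 1562 = 0. The discriminant of x^2 - 58x + 1562 is (-58)^2 - 4·(1562) = 3364 - 6248 = -2884, and 4·(-721) is not a perfect square in Q since -721 is squarefree and ≠ 1. Hence x^2 - 58x + 1562 is irreducible over Q and is the minimal polynomial of α.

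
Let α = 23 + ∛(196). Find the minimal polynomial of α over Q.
m_α(x) = x^3 - 69x^2 + 1587x - 12363

Set β = α - 23 = ∛(196), so β^3 = 196. Then (α - 23)^3 - 196 = 0, i.e. α is a root of g(x) = (x - 23)^3 - 196 = x^3 - 69x^2 + 1587x - 12363. Since g(x) = h(x - 23) where h(x) = x^3 - 196, and h is irreducible over Q (because 196 is not a perfect cube, so h has no rational root, and a monic cubic with no rational root is irreducible), g is also irreducible (irreducibility is preserved under the substitution x → x - 23). Hence m_α(x) = x^3 - 69x^2 + 1587x - 12363.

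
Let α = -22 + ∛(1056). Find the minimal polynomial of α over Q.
m_α(x) = x^3 + 66x^2 + 1452x + 9592

Set β = α + 22 = ∛(1056), so β^3 = 1056. Then (α + 22)^3 - 1056 = 0, i.e. α is a root of g(x) = (x + 22)^3 - 1056 = x^3 + 66x^2 + 1452x + 9592. Since g(x) = h(x + 22) where h(x) = x^3 - 1056, and h is irreducible over Q (because 1056 is not a perfect cube, so h has no rational root, and a monic cubic with no rational root is irreducible), g is also irreducible (irreducibility is preserved under the substitution x → x + 22). Hence m_α(x) = x^3 + 66x^2 + 1452x + 9592.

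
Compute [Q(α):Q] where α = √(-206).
[Q(α):Q] = 2

[Q(α):Q] equals the degree of the minimal polynomial of α. Here α^2 = -206 and x^2 + 206 is irreducible (d = -206 is squarefree, ≠ 1, hence not a square), so deg(m_α) = 2. Thus [Q(α):Q] = 2.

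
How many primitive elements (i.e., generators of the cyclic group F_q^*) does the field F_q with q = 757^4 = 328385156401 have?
There are φ(328385156400) = 73365626880 primitive elements

F_q^* is cyclic of order q - 1 = 328385156400. A cyclic group of order m has exactly φ(m) generators. Here m = 328385156400 = 2^4 · 3^3 · 5^2 · 7 · 73 · 157 · 379, so the number of primitive elements is φ(328385156400) = 73365626880.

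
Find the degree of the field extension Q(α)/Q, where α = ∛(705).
[Q(α):Q] = 3

The minimal polynomial of α is x^3 - 705, irreducible over Q since 705 is not a perfect cube (so x^3 - 705 has no rational root). Hence [Q(α):Q] = deg(m_α) = 3.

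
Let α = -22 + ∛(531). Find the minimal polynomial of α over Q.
m_α(x) = x^3 + 66x^2 + 1452x + 10117

Set β = α + 22 = ∛(531), so β^3 = 531. Then (α + 22)^3 - 531 = 0, i.e. α is a root of g(x) = (x + 22)^3 - 531 = x^3 + 66x^2 + 1452x + 10117. Since g(x) = h(x + 22) where h(x) = x^3 - 531, and h is irreducible over Q (because 531 is not a perfect cube, so h has no rational root, and a monic cubic with no rational root is irreducible), g is also irreducible (irreducibility is preserved under the substitution x → x + 22). Hence m_α(x) = x^3 + 66x^2 + 1452x + 10117.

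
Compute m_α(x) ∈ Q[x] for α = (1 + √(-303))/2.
m_α(x) = x^2 - x + 76

From 2α - 1 = √(-303), squaring gives (2α - 1)^2 = -303, i.e. 4α^2 - 4α + 1 = -303, so α^2 - α + (1 + 303)/4 = 0. Since -303 ≡ 1 (mod 4), (1 + 303)/4 = 76 ∈ Z. The polynomial x^2 - x + 76 has discriminant 1 - 4·(76) = -303, which is not a perfect square in Q (d = -303 is squarefree and ≠ 1), so x^2 - x + 76 is irreducible over Q. It is the minimal polynomial of α.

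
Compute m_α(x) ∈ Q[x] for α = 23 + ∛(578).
m_α(x) = x^3 - 69x^2 + 1587x - 12745

Set β = α - 23 = ∛(578), so β^3 = 578. Then (α - 23)^3 - 578 = 0, i.e. α is a root of g(x) = (x - 23)^3 - 578 = x^3 - 69x^2 + 1587x - 12745. Since g(x) = h(x - 23) where h(x) = x^3 - 578, and h is irreducible over Q (because 578 is not a perfect cube, so h has no rational root, and a monic cubic with no rational root is irreducible), g is also irreducible (irreducibility is preserved under the substitution x → x - 23). Hence m_α(x) = x^3 - 69x^2 + 1587x - 12745.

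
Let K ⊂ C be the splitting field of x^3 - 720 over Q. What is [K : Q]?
[K : Q] = 6

The roots of x^3 - 720 are ∛720, ω∛720, ω^2∛720 where ω = e^(2πi/3) is a primitive cube root of unity, so K = Q(∛720, ω). Now [Q(∛720):Q] = 3 (since 720 is not a perfect cube, x^3 - 720 is irreducible) and [Q(ω):Q] = 2. Both 2 and 3 divide [K:Q], and [K:Q] ≤ 3·2 = 6, so [K:Q] = 6. (Equivalently: Q(∛720) ⊂ R but ω ∉ R, so [K : Q(∛720)] = 2.)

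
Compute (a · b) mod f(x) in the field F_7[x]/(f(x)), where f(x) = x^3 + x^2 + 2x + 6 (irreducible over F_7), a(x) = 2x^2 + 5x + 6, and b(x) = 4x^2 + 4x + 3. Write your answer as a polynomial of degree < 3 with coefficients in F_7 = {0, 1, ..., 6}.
a · b ≡ 3 (mod f(x))

Multiply in F_7[x]: a(x)·b(x) = (2x^2 + 5x + 6)·(4x^2 + 4x + 3) = x^4 + x^2 + 4x + 4. This has degree ≥ 3, so divide by f(x) over F_7: x^4 + x^2 + 4x + 4 = (x + 6)·(x^3 + x^2 + 2x + 6) + (3). Hence a·b ≡ 3 (mod f). (F_7[x]/(f) is a field with 7^3 = 343 elements since f is irreducible of degree 3.)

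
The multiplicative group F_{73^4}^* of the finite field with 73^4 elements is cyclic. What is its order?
|F_{73^4}^*| = 28398240

F_{73^4} has 73^4 = 28398241 elements; its multiplicative group consists of all nonzero elements, so |F_{73^4}^*| = 28398241 - 1 = 28398240. (It is cyclic since any finite subgroup of the multiplicative group of a field is cyclic.)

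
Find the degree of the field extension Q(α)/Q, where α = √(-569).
[Q(α):Q] = 2

[Q(α):Q] equals the degree of the minimal polynomial of α. Here α^2 = -569 and x^2 + 569 is irreducible (d = -569 is squarefree, ≠ 1, hence not a square), so deg(m_α) = 2. Thus [Q(α):Q] = 2.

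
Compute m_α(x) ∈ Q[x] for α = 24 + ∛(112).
m_α(x) = x^3 - 72x^2 + 1728x - 13936

Set β = α - 24 = ∛(112), so β^3 = 112. Then (α - 24)^3 - 112 = 0, i.e. α is a root of g(x) = (x - 24)^3 - 112 = x^3 - 72x^2 + 1728x - 13936. Since g(x) = h(x - 24) where h(x) = x^3 - 112, and h is irreducible over Q (because 112 is not a perfect cube, so h has no rational root, and a monic cubic with no rational root is irreducible), g is also irreducible (irreducibility is preserved under the substitution x → x - 24). Hence m_α(x) = x^3 - 72x^2 + 1728x - 13936.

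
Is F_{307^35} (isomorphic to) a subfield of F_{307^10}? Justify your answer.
No: F_{307^35} is not a subfield of F_{307^10}

F_{p^m} embeds in F_{p^n} iff m | n. Here 35 ∤ 10 (since 10 = 0·35 + 10 with remainder 10 ≠ 0), so F_{307^35} is not a subfield of F_{307^10}. Equivalently: if it were, the tower law would give 35 = [F_{307^35}:F_307] dividing [F_{307^10}:F_307] = 10, contradiction.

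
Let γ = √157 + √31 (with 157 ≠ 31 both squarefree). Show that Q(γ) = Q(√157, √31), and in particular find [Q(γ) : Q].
[Q(γ) : Q] = 4 (equivalently, Q(γ) = Q(√157, √31))

Obviously Q(γ) ⊆ Q(√157, √31), and [Q(√157, √31):Q] = 4 (since 157, 31 are distinct squarefree integers > 1 with 4867 not a perfect square). To show equality we compute the minimal polynomial of γ. From γ = √157 + √31: γ^2 = 157 + 2√(4867) + 31 = 188 + 2√(4867), so γ^2 - 188 = 2√(4867); squaring, (γ^2 - 188)^2 = 4·4867, i.e. γ^4 - 376γ^2 + 35344 - 19468 = 0, i.e. γ^4 - 376γ^2 + 15876 = 0. So γ is a root of x^4 - 376x^2 + 15876. This polynomial is irreducible over Q: it has no rational root (each ±√157 ± √31 is irrational), and any factorization into two quadratics over Q would force √(4867) ∈ Q (pairing opposite roots) or √157, √31 ∈ Q (other pairings), all impossible. Hence [Q(γ):Q] = 4 = [Q(√157, √31):Q], so Q(γ) = Q(√157, √31).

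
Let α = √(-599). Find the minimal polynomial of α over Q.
m_α(x) = x^2 + 599

α satisfies α^2 + 599 = 0, so x^2 + 599 annihilates α. Since d = -599 is squarefree and ≠ 1, it is not a perfect square in Q, so x^2 + 599 has no rational root and is therefore irreducible over Q (a degree-2 polynomial over a field is irreducible iff it has no root). Hence m_α(x) = x^2 + 599.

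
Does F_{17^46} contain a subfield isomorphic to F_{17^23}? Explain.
Yes: F_{17^23} is a subfield of F_{17^46}

F_{p^m} embeds in F_{p^n} iff m | n (since F_{p^n} is the splitting field of x^(p^n) - x, and F_{p^m} ⊂ F_{p^n} forces p^n to be a power of p^m, i.e. m | n; conversely if m | n then every root of x^(p^m) - x is a root of x^(p^n) - x). Here 23 | 46 (since 46 = 2·23), so F_{17^23} is a subfield of F_{17^46}, and [F_{17^46} : F_{17^23}] = 46/23 = 2.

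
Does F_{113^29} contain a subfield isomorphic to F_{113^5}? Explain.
No: F_{113^5} is not a subfield of F_{113^29}

F_{p^m} embeds in F_{p^n} iff m | n. Here 5 ∤ 29 (since 29 = 5·5 + 4 with remainder 4 ≠ 0), so F_{113^5} is not a subfield of F_{113^29}. Equivalently: if it were, the tower law would give 5 = [F_{113^5}:F_113] dividing [F_{113^29}:F_113] = 29, contradiction.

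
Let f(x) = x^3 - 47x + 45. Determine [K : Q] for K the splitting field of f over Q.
[K : Q] = 6

By the rational root test, any rational root of the monic integer polynomial f(x) = x^3 - 47x + 45 must be an integer dividing the constant term 45, i.e. one of ±{1, 3, 5, 9, 15, 45}. Evaluating: f(1) = -1, f(-1) = 91, f(3) = -69, f(-3) = 159, f(5) = -65, f(-5) = 155, f(9) = 351, f(-9) = -261, f(15) = 2715, f(-15) = -2625, f(45) = 89055, f(-45) = -88965; none is 0, so f has no rational root and is therefore irreducible over Q (a cubic with no linear factor over a field is irreducible). For an irreducible cubic, the Galois group is A_3 or S_3 according as the discriminant disc(f) = -4a^3 - 27b^2 = -4·(-47)^3 - 27·(45)^2 = 360617 is or is not a square in Q. Here disc(f) = 360617 is not a perfect square in Q, so the Galois group of f over Q is not contained in A_3 and must be all of S_3. The splitting field has degree |S_3| = 6 over Q, so [K : Q] = 6.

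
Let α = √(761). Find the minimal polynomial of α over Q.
m_α(x) = x^2 - 761

α satisfies α^2 - 761 = 0, so x^2 - 761 annihilates α. Since d = 761 is squarefree and ≠ 1, it is not a perfect square in Q, so x^2 - 761 has no rational root and is therefore irreducible over Q (a degree-2 polynomial over a field is irreducible iff it has no root). Hence m_α(x) = x^2 - 761.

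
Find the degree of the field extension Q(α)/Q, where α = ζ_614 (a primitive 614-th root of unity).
[Q(α):Q] = 306

The minimal polynomial of ζ_614 over Q is the 614-th cyclotomic polynomial Φ_614(x), which is irreducible over Q and has degree φ(614) = 306. Hence [Q(α):Q] = φ(614) = 306.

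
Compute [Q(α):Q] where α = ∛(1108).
[Q(α):Q] = 3

The minimal polynomial of α is x^3 - 1108, irreducible over Q since 1108 is not a perfect cube (so x^3 - 1108 has no rational root). Hence [Q(α):Q] = deg(m_α) = 3.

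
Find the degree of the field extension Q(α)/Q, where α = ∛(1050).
[Q(α):Q] = 3

The minimal polynomial of α is x^3 - 1050, irreducible over Q since 1050 is not a perfect cube (so x^3 - 1050 has no rational root). Hence [Q(α):Q] = deg(m_α) = 3.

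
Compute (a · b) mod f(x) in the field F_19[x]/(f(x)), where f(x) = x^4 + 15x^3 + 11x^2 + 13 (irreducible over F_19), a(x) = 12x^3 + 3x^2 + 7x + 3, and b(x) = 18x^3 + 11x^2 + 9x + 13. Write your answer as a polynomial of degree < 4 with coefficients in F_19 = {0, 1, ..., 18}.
a · b ≡ 16x^3 + 14x^2 + 15x + 7 (mod f(x))

Multiply in F_19[x]: a(x)·b(x) = (12x^3 + 3x^2 + 7x + 3)·(18x^3 + 11x^2 + 9x + 13) = 7x^6 + 15x^5 + x^4 + 10x^3 + 2x^2 + 4x + 1. This has degree ≥ 4, so divide by f(x) over F_19: 7x^6 + 15x^5 + x^4 + 10x^3 + 2x^2 + 4x + 1 = (7x^2 + 5x + 1)·(x^4 + 15x^3 + 11x^2 + 13) + (16x^3 + 14x^2 + 15x + 7). Hence a·b ≡ 16x^3 + 14x^2 + 15x + 7 (mod f). (F_19[x]/(f) is a field with 19^4 = 130321 elements since f is irreducible of degree 4.)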